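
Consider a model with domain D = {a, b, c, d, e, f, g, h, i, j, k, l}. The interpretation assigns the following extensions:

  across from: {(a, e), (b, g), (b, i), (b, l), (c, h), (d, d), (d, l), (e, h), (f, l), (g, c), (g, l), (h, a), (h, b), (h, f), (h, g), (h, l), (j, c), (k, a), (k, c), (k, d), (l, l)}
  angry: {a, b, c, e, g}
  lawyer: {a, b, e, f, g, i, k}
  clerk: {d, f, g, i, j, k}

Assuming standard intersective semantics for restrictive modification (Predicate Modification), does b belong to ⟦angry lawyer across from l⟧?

⟦across from l⟧ = {x : ⟨x, l⟩ ∈ ⟦across from⟧} = {b, d, f, g, h, l}
⟦lawyer⟧ = {a, b, e, f, g, i, k}
… ∩ ⟦across from l⟧ = {a, b, e, f, g, i, k} ∩ {b, d, f, g, h, l} = {b, f, g}
… ∩ ⟦angry⟧ = {b, f, g} ∩ {a, b, c, e, g} = {b, g}
⟦angry lawyer across from l⟧ = {b, g}; b ∈ this set.

yes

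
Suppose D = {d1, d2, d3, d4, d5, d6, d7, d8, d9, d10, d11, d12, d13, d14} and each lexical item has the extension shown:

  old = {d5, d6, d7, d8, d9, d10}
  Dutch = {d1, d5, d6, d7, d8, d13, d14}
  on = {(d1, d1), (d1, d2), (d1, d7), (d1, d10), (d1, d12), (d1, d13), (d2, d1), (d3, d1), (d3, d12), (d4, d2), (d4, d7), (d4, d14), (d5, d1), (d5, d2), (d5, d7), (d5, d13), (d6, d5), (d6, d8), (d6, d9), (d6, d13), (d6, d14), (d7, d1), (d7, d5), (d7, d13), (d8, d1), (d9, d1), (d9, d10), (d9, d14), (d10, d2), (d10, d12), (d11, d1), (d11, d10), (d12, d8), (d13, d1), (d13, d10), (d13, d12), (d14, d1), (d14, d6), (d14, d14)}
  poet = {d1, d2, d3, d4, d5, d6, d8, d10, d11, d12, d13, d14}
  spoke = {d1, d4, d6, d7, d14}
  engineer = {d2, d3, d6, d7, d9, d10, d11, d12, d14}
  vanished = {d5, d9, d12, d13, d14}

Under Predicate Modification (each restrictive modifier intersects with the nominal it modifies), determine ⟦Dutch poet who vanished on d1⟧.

⟦who vanished⟧ = ⟦vanished⟧ = {d5, d9, d12, d13, d14}
⟦on d1⟧ = {x : ⟨x, d1⟩ ∈ ⟦on⟧} = {d1, d2, d3, d5, d7, d8, d9, d11, d13, d14}
⟦poet⟧ = {d1, d2, d3, d4, d5, d6, d8, d10, d11, d12, d13, d14}
… ∩ ⟦who vanished⟧ = {d1, d2, d3, d4, d5, d6, d8, d10, d11, d12, d13, d14} ∩ {d5, d9, d12, d13, d14} = {d5, d12, d13, d14}
… ∩ ⟦on d1⟧ = {d5, d12, d13, d14} ∩ {d1, d2, d3, d5, d7, d8, d9, d11, d13, d14} = {d5, d13, d14}
… ∩ ⟦Dutch⟧ = {d5, d13, d14} ∩ {d1, d5, d6, d7, d8, d13, d14} = {d5, d13, d14}
So ⟦Dutch poet who vanished on d1⟧ = {d5, d13, d14}.

{d5, d13, d14}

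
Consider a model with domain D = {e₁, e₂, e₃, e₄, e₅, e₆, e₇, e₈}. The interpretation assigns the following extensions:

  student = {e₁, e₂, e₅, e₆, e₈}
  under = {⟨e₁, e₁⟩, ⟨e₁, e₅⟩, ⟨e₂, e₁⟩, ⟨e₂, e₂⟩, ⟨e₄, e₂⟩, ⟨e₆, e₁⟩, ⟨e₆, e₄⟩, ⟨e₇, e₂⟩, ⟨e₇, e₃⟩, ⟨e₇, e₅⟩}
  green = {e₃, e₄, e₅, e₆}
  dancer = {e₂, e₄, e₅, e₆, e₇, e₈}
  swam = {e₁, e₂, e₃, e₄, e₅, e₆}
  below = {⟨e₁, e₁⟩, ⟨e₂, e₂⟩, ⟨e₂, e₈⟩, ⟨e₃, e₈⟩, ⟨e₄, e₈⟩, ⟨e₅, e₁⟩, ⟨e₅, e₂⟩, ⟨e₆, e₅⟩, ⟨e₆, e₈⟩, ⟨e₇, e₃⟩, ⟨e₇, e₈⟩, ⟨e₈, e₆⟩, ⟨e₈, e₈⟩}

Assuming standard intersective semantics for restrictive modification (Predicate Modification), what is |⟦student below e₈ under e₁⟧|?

⟦below e₈⟧ = {x : ⟨x, e₈⟩ ∈ ⟦below⟧} = {e₂, e₃, e₄, e₆, e₇, e₈}
⟦under e₁⟧ = {x : ⟨x, e₁⟩ ∈ ⟦under⟧} = {e₁, e₂, e₆}
⟦student⟧ = {e₁, e₂, e₅, e₆, e₈}
… ∩ ⟦below e₈⟧ = {e₁, e₂, e₅, e₆, e₈} ∩ {e₂, e₃, e₄, e₆, e₇, e₈} = {e₂, e₆, e₈}
… ∩ ⟦under e₁⟧ = {e₂, e₆, e₈} ∩ {e₁, e₂, e₆} = {e₂, e₆}
⟦student below e₈ under e₁⟧ = {e₂, e₆}, so the cardinality is 2.

2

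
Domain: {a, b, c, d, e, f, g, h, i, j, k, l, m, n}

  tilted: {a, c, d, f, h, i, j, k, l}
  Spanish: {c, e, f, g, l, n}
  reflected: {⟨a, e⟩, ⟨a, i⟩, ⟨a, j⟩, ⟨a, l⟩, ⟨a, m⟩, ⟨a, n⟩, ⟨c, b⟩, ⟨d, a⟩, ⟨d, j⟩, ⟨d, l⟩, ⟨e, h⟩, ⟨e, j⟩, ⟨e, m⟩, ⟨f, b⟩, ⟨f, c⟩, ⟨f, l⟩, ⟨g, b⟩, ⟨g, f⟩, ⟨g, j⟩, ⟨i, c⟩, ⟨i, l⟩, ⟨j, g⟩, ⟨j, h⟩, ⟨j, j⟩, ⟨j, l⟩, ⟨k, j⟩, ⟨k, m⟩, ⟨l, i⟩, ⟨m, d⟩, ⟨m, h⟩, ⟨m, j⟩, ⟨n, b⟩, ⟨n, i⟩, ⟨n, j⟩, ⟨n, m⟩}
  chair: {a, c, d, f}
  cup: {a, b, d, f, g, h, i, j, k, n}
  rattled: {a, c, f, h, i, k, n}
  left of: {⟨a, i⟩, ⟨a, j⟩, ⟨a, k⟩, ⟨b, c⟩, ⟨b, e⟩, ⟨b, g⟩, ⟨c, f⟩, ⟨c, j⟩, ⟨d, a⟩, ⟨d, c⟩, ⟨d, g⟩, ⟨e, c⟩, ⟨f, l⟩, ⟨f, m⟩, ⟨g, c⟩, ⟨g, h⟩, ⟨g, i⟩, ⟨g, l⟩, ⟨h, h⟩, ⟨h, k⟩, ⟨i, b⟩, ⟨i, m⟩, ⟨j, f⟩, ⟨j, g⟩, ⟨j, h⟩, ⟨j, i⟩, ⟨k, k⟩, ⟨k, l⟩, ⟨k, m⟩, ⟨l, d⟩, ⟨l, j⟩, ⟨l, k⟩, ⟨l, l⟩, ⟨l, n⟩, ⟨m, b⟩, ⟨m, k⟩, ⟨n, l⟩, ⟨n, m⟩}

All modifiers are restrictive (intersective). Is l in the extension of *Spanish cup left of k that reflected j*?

no

⟦left of k⟧ = {x : ⟨x, k⟩ ∈ ⟦left of⟧} = {a, h, k, l, m}
⟦that reflected j⟧ = {x : ⟨x, j⟩ ∈ ⟦reflected⟧} = {a, d, e, g, j, k, m, n}
⟦cup⟧ = {a, b, d, f, g, h, i, j, k, n}
… ∩ ⟦left of k⟧ = {a, b, d, f, g, h, i, j, k, n} ∩ {a, h, k, l, m} = {a, h, k}
… ∩ ⟦that reflected j⟧ = {a, h, k} ∩ {a, d, e, g, j, k, m, n} = {a, k}
… ∩ ⟦Spanish⟧ = {a, k} ∩ {c, e, f, g, l, n} = ∅
⟦Spanish cup left of k that reflected j⟧ = ∅; l ∉ this set.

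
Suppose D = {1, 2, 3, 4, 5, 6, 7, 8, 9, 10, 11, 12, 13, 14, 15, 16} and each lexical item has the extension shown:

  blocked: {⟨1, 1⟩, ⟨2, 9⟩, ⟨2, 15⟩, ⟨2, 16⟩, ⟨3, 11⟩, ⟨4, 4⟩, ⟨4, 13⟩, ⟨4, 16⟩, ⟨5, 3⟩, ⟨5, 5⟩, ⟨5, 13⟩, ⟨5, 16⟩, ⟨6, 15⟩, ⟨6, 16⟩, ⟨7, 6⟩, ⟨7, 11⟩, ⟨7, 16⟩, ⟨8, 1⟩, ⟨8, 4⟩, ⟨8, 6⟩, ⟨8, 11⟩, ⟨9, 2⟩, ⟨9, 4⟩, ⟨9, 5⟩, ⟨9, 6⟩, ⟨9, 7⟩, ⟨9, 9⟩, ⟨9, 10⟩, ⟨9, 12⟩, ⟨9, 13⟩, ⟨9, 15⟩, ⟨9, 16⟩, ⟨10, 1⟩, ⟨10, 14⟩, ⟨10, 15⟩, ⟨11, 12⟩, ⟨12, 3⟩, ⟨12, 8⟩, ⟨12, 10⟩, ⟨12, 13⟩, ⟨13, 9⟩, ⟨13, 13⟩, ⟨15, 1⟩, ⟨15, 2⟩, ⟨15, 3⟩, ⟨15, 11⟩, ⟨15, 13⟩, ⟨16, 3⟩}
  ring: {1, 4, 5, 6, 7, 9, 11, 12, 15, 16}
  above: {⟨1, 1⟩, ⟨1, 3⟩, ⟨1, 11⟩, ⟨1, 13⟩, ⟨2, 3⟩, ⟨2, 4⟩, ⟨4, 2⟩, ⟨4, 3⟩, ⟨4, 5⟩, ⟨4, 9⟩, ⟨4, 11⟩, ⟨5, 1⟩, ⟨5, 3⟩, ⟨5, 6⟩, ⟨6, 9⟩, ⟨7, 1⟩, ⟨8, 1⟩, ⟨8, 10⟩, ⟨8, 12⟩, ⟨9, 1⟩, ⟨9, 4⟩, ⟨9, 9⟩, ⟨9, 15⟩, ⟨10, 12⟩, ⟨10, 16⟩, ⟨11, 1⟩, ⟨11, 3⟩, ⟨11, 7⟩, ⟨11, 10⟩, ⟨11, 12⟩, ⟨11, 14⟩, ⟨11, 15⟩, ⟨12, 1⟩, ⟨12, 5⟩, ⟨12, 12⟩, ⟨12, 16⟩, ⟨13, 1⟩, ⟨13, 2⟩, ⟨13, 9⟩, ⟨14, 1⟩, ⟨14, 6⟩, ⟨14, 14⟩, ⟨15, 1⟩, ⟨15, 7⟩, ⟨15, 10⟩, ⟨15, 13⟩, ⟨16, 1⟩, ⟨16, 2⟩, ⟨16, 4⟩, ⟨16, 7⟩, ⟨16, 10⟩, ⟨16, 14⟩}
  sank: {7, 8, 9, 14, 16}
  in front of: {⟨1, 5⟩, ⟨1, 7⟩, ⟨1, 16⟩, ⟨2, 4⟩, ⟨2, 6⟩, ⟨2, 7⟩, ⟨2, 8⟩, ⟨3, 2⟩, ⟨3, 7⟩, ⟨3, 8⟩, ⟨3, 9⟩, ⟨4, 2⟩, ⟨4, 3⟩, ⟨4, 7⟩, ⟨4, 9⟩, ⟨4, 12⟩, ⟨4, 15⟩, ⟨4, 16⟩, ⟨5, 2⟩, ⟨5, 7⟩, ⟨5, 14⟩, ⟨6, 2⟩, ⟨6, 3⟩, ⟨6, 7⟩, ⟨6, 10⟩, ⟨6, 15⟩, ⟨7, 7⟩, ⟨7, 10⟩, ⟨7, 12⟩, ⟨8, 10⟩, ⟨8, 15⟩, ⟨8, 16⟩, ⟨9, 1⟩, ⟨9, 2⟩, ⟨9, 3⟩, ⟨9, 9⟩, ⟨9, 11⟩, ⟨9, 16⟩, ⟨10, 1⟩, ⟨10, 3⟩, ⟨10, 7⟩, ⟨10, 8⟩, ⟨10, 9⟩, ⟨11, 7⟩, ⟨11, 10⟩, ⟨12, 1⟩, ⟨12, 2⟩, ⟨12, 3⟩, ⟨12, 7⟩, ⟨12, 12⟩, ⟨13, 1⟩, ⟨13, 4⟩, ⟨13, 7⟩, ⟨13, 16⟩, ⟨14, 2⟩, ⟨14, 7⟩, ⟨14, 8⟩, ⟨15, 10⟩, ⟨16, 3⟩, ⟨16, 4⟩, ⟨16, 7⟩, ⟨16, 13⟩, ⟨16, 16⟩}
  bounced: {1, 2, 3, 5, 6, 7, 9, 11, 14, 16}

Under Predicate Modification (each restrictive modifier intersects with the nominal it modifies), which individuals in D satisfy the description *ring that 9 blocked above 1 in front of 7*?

{5, 7, 12, 16}

⟦that 9 blocked⟧ = {x : ⟨9, x⟩ ∈ ⟦blocked⟧} = {2, 4, 5, 6, 7, 9, 10, 12, 13, 15, 16}
⟦above 1⟧ = {x : ⟨x, 1⟩ ∈ ⟦above⟧} = {1, 5, 7, 8, 9, 11, 12, 13, 14, 15, 16}
⟦in front of 7⟧ = {x : ⟨x, 7⟩ ∈ ⟦in front of⟧} = {1, 2, 3, 4, 5, 6, 7, 10, 11, 12, 13, 14, 16}
⟦ring⟧ = {1, 4, 5, 6, 7, 9, 11, 12, 15, 16}
… ∩ ⟦that 9 blocked⟧ = {1, 4, 5, 6, 7, 9, 11, 12, 15, 16} ∩ {2, 4, 5, 6, 7, 9, 10, 12, 13, 15, 16} = {4, 5, 6, 7, 9, 12, 15, 16}
… ∩ ⟦above 1⟧ = {4, 5, 6, 7, 9, 12, 15, 16} ∩ {1, 5, 7, 8, 9, 11, 12, 13, 14, 15, 16} = {5, 7, 9, 12, 15, 16}
… ∩ ⟦in front of 7⟧ = {5, 7, 9, 12, 15, 16} ∩ {1, 2, 3, 4, 5, 6, 7, 10, 11, 12, 13, 14, 16} = {5, 7, 12, 16}
So ⟦ring that 9 blocked above 1 in front of 7⟧ = {5, 7, 12, 16}.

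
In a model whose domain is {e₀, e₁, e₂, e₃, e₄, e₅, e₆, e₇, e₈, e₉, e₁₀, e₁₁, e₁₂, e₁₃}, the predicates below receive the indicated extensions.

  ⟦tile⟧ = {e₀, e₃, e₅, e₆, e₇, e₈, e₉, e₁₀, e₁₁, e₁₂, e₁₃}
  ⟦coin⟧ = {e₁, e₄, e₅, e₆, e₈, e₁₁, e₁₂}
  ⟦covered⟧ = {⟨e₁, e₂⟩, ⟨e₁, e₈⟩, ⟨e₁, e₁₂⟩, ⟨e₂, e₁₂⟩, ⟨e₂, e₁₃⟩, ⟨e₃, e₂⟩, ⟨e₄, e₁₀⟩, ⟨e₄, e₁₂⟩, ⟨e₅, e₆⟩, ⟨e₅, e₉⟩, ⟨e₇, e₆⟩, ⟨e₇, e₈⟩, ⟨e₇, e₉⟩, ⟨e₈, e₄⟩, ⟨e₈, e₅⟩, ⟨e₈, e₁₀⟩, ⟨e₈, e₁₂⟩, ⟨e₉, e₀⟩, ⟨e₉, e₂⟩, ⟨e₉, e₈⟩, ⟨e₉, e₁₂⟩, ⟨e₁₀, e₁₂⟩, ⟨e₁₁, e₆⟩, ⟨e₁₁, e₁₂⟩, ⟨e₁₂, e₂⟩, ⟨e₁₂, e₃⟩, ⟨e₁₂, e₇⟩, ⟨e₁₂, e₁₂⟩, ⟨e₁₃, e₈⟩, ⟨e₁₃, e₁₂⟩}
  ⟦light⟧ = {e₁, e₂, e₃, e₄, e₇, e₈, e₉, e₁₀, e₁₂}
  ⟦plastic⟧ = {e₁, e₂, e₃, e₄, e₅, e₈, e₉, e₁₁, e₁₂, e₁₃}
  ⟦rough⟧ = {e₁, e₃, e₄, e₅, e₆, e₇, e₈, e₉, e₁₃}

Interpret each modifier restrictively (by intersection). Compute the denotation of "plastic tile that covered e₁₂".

⟦that covered e₁₂⟧ = {x : ⟨x, e₁₂⟩ ∈ ⟦covered⟧} = {e₁, e₂, e₄, e₈, e₉, e₁₀, e₁₁, e₁₂, e₁₃}
⟦tile⟧ = {e₀, e₃, e₅, e₆, e₇, e₈, e₉, e₁₀, e₁₁, e₁₂, e₁₃}
… ∩ ⟦that covered e₁₂⟧ = {e₀, e₃, e₅, e₆, e₇, e₈, e₉, e₁₀, e₁₁, e₁₂, e₁₃} ∩ {e₁, e₂, e₄, e₈, e₉, e₁₀, e₁₁, e₁₂, e₁₃} = {e₈, e₉, e₁₀, e₁₁, e₁₂, e₁₃}
… ∩ ⟦plastic⟧ = {e₈, e₉, e₁₀, e₁₁, e₁₂, e₁₃} ∩ {e₁, e₂, e₃, e₄, e₅, e₈, e₉, e₁₁, e₁₂, e₁₃} = {e₈, e₉, e₁₁, e₁₂, e₁₃}
So ⟦plastic tile that covered e₁₂⟧ = {e₈, e₉, e₁₁, e₁₂, e₁₃}.

{e₈, e₉, e₁₁, e₁₂, e₁₃}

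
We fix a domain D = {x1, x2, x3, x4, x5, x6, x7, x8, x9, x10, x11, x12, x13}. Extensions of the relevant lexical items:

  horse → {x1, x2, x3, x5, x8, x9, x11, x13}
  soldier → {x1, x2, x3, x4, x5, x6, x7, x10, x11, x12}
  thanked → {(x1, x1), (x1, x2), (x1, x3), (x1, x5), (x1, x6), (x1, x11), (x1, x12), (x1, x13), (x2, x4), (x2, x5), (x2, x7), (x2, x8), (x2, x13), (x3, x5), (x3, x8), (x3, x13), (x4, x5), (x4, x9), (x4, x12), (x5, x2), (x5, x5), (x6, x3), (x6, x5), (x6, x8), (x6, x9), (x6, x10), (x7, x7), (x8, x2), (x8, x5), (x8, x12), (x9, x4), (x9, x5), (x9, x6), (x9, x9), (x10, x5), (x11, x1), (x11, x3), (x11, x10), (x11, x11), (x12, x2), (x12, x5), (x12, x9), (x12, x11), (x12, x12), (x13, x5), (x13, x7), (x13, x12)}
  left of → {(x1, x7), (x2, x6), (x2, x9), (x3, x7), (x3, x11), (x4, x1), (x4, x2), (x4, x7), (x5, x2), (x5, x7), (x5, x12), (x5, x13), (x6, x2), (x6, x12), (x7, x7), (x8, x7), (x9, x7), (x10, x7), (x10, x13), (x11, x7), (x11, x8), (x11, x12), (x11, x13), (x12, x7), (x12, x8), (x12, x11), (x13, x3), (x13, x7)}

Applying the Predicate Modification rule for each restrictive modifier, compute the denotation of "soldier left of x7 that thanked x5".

{x1, x3, x4, x5, x10, x12}

⟦left of x7⟧ = {x : ⟨x, x7⟩ ∈ ⟦left of⟧} = {x1, x3, x4, x5, x7, x8, x9, x10, x11, x12, x13}
⟦that thanked x5⟧ = {x : ⟨x, x5⟩ ∈ ⟦thanked⟧} = {x1, x2, x3, x4, x5, x6, x8, x9, x10, x12, x13}
⟦soldier⟧ = {x1, x2, x3, x4, x5, x6, x7, x10, x11, x12}
… ∩ ⟦left of x7⟧ = {x1, x2, x3, x4, x5, x6, x7, x10, x11, x12} ∩ {x1, x3, x4, x5, x7, x8, x9, x10, x11, x12, x13} = {x1, x3, x4, x5, x7, x10, x11, x12}
… ∩ ⟦that thanked x5⟧ = {x1, x3, x4, x5, x7, x10, x11, x12} ∩ {x1, x2, x3, x4, x5, x6, x8, x9, x10, x12, x13} = {x1, x3, x4, x5, x10, x12}
So ⟦soldier left of x7 that thanked x5⟧ = {x1, x3, x4, x5, x10, x12}.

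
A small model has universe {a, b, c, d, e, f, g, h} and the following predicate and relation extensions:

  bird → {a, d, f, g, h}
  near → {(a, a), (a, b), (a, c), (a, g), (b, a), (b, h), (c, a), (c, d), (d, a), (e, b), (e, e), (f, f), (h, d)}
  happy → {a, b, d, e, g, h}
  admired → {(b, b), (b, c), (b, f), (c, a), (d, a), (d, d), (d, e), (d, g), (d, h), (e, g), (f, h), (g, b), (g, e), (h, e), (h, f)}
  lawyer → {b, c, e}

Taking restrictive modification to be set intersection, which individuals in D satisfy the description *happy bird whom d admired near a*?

⟦whom d admired⟧ = {x : ⟨d, x⟩ ∈ ⟦admired⟧} = {a, d, e, g, h}
⟦near a⟧ = {x : ⟨x, a⟩ ∈ ⟦near⟧} = {a, b, c, d}
⟦bird⟧ = {a, d, f, g, h}
… ∩ ⟦whom d admired⟧ = {a, d, f, g, h} ∩ {a, d, e, g, h} = {a, d, g, h}
… ∩ ⟦near a⟧ = {a, d, g, h} ∩ {a, b, c, d} = {a, d}
… ∩ ⟦happy⟧ = {a, d} ∩ {a, b, d, e, g, h} = {a, d}
So ⟦happy bird whom d admired near a⟧ = {a, d}.

{a, d}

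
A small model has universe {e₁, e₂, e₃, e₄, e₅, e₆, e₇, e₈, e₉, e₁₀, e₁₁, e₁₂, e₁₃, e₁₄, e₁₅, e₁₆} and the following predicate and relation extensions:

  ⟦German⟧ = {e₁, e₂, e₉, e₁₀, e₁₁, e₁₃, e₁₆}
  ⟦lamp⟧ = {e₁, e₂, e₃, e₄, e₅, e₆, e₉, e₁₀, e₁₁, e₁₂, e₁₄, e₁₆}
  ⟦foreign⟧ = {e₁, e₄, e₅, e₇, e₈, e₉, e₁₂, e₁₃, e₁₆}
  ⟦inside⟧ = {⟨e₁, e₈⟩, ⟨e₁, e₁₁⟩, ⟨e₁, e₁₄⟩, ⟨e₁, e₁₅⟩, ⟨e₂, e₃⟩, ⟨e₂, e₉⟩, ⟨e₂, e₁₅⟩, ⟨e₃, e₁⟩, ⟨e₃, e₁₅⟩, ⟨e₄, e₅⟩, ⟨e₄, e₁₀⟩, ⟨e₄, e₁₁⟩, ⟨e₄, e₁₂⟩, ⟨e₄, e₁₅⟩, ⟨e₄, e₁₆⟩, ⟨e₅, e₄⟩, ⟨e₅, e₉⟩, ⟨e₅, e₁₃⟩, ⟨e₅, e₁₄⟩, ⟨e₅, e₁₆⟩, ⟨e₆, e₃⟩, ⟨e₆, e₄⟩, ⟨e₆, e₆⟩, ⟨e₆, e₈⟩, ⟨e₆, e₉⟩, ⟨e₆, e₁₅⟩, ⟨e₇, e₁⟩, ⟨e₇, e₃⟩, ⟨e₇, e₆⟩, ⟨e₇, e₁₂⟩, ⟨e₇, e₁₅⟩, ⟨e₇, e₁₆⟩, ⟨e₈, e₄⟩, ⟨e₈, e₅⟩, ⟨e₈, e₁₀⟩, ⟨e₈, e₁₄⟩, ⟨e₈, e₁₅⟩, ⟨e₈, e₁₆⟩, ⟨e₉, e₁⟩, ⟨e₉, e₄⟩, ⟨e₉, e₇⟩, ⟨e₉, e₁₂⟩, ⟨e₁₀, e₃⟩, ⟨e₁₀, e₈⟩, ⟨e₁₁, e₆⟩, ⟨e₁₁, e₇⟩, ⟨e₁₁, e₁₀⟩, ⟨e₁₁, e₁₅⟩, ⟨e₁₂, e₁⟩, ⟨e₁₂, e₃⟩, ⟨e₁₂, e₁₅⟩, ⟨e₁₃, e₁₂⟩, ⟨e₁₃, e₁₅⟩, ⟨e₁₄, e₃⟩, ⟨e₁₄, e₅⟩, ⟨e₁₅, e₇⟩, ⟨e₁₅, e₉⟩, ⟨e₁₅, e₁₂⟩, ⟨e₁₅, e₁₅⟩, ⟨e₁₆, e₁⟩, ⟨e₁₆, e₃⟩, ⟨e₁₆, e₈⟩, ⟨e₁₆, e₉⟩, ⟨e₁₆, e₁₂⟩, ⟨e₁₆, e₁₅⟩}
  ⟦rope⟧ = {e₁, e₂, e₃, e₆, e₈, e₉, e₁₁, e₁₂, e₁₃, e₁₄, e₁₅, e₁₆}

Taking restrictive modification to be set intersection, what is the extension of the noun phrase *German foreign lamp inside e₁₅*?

{e₁, e₁₆}

⟦inside e₁₅⟧ = {x : ⟨x, e₁₅⟩ ∈ ⟦inside⟧} = {e₁, e₂, e₃, e₄, e₆, e₇, e₈, e₁₁, e₁₂, e₁₃, e₁₅, e₁₆}
⟦lamp⟧ = {e₁, e₂, e₃, e₄, e₅, e₆, e₉, e₁₀, e₁₁, e₁₂, e₁₄, e₁₆}
… ∩ ⟦inside e₁₅⟧ = {e₁, e₂, e₃, e₄, e₅, e₆, e₉, e₁₀, e₁₁, e₁₂, e₁₄, e₁₆} ∩ {e₁, e₂, e₃, e₄, e₆, e₇, e₈, e₁₁, e₁₂, e₁₃, e₁₅, e₁₆} = {e₁, e₂, e₃, e₄, e₆, e₁₁, e₁₂, e₁₆}
… ∩ ⟦German⟧ = {e₁, e₂, e₃, e₄, e₆, e₁₁, e₁₂, e₁₆} ∩ {e₁, e₂, e₉, e₁₀, e₁₁, e₁₃, e₁₆} = {e₁, e₂, e₁₁, e₁₆}
… ∩ ⟦foreign⟧ = {e₁, e₂, e₁₁, e₁₆} ∩ {e₁, e₄, e₅, e₇, e₈, e₉, e₁₂, e₁₃, e₁₆} = {e₁, e₁₆}
So ⟦German foreign lamp inside e₁₅⟧ = {e₁, e₁₆}.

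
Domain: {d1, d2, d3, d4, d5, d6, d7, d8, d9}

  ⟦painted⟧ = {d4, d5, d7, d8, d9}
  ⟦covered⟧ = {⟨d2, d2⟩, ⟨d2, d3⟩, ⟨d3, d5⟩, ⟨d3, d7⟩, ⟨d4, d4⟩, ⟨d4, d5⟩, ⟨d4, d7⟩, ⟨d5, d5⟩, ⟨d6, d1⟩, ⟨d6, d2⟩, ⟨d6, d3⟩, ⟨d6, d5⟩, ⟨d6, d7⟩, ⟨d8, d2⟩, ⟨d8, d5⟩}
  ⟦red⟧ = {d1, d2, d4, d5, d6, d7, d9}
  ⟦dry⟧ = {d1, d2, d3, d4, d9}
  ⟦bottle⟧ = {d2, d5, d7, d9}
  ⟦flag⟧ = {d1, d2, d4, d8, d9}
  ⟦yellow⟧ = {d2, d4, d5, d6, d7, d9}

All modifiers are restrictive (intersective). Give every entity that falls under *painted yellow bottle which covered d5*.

{d5}

⟦which covered d5⟧ = {x : ⟨x, d5⟩ ∈ ⟦covered⟧} = {d3, d4, d5, d6, d8}
⟦bottle⟧ = {d2, d5, d7, d9}
… ∩ ⟦which covered d5⟧ = {d2, d5, d7, d9} ∩ {d3, d4, d5, d6, d8} = {d5}
… ∩ ⟦painted⟧ = {d5} ∩ {d4, d5, d7, d8, d9} = {d5}
… ∩ ⟦yellow⟧ = {d5} ∩ {d2, d4, d5, d6, d7, d9} = {d5}
So ⟦painted yellow bottle which covered d5⟧ = {d5}.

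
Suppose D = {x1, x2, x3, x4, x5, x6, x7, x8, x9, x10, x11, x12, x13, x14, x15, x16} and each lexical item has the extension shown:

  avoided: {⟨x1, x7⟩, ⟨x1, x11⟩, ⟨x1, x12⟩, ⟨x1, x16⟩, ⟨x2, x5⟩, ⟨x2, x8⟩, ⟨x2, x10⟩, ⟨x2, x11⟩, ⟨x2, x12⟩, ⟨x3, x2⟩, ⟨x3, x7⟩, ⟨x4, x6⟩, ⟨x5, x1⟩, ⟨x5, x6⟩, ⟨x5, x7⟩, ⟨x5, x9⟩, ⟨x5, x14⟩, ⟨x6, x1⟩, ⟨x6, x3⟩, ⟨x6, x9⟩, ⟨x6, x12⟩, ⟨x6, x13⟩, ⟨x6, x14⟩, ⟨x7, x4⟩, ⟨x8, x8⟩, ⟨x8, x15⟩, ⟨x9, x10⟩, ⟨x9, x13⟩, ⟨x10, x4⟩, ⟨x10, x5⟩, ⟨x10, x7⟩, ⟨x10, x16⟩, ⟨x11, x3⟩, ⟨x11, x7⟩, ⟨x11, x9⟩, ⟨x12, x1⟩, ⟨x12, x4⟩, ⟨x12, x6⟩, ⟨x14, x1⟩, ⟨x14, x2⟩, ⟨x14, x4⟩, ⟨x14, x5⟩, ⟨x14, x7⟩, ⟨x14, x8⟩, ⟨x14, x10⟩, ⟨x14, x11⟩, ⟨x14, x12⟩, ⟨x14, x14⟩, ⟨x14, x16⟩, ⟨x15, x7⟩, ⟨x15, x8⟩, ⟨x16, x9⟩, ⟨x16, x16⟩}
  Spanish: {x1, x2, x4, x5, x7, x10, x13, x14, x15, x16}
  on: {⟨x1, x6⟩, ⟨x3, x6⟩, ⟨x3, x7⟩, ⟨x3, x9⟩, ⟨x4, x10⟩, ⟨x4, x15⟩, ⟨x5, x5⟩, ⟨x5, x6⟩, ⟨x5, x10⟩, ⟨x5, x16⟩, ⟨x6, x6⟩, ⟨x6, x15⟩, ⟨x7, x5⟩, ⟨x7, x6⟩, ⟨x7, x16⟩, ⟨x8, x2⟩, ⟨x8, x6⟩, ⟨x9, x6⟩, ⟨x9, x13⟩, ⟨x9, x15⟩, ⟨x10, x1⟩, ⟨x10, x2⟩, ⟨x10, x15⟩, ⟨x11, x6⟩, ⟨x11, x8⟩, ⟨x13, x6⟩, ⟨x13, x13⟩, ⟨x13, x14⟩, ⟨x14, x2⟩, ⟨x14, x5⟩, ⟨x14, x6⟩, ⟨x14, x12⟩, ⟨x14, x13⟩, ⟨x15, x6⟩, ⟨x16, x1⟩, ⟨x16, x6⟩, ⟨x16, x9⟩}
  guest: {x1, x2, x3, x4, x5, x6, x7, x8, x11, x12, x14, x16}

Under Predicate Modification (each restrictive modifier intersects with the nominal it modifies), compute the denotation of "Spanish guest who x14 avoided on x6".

{x1, x5, x7, x14, x16}

⟦who x14 avoided⟧ = {x : ⟨x14, x⟩ ∈ ⟦avoided⟧} = {x1, x2, x4, x5, x7, x8, x10, x11, x12, x14, x16}
⟦on x6⟧ = {x : ⟨x, x6⟩ ∈ ⟦on⟧} = {x1, x3, x5, x6, x7, x8, x9, x11, x13, x14, x15, x16}
⟦guest⟧ = {x1, x2, x3, x4, x5, x6, x7, x8, x11, x12, x14, x16}
… ∩ ⟦who x14 avoided⟧ = {x1, x2, x3, x4, x5, x6, x7, x8, x11, x12, x14, x16} ∩ {x1, x2, x4, x5, x7, x8, x10, x11, x12, x14, x16} = {x1, x2, x4, x5, x7, x8, x11, x12, x14, x16}
… ∩ ⟦on x6⟧ = {x1, x2, x4, x5, x7, x8, x11, x12, x14, x16} ∩ {x1, x3, x5, x6, x7, x8, x9, x11, x13, x14, x15, x16} = {x1, x5, x7, x8, x11, x14, x16}
… ∩ ⟦Spanish⟧ = {x1, x5, x7, x8, x11, x14, x16} ∩ {x1, x2, x4, x5, x7, x10, x13, x14, x15, x16} = {x1, x5, x7, x14, x16}
So ⟦Spanish guest who x14 avoided on x6⟧ = {x1, x5, x7, x14, x16}.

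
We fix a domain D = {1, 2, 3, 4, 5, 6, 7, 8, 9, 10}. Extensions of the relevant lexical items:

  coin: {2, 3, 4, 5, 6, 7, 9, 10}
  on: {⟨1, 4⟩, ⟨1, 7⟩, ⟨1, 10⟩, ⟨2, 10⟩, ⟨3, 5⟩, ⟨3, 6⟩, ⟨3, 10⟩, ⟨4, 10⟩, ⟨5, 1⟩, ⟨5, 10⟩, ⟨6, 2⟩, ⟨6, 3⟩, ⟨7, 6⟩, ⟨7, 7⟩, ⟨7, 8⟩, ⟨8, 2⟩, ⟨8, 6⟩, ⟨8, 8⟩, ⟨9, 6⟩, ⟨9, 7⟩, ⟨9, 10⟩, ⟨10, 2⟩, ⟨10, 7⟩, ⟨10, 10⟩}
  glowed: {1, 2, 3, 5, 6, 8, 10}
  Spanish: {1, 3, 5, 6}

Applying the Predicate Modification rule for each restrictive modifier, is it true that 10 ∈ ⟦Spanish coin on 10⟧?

⟦on 10⟧ = {x : ⟨x, 10⟩ ∈ ⟦on⟧} = {1, 2, 3, 4, 5, 9, 10}
⟦coin⟧ = {2, 3, 4, 5, 6, 7, 9, 10}
… ∩ ⟦on 10⟧ = {2, 3, 4, 5, 6, 7, 9, 10} ∩ {1, 2, 3, 4, 5, 9, 10} = {2, 3, 4, 5, 9, 10}
… ∩ ⟦Spanish⟧ = {2, 3, 4, 5, 9, 10} ∩ {1, 3, 5, 6} = {3, 5}
⟦Spanish coin on 10⟧ = {3, 5}; 10 ∉ this set.

no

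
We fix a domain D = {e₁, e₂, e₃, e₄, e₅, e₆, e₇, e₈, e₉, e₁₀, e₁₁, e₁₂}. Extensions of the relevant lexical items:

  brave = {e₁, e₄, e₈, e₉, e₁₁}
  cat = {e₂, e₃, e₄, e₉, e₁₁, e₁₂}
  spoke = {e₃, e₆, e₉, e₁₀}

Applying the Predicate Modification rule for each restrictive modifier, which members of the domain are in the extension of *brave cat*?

{e₄, e₉, e₁₁}

⟦cat⟧ = {e₂, e₃, e₄, e₉, e₁₁, e₁₂}
… ∩ ⟦brave⟧ = {e₂, e₃, e₄, e₉, e₁₁, e₁₂} ∩ {e₁, e₄, e₈, e₉, e₁₁} = {e₄, e₉, e₁₁}
So ⟦brave cat⟧ = {e₄, e₉, e₁₁}.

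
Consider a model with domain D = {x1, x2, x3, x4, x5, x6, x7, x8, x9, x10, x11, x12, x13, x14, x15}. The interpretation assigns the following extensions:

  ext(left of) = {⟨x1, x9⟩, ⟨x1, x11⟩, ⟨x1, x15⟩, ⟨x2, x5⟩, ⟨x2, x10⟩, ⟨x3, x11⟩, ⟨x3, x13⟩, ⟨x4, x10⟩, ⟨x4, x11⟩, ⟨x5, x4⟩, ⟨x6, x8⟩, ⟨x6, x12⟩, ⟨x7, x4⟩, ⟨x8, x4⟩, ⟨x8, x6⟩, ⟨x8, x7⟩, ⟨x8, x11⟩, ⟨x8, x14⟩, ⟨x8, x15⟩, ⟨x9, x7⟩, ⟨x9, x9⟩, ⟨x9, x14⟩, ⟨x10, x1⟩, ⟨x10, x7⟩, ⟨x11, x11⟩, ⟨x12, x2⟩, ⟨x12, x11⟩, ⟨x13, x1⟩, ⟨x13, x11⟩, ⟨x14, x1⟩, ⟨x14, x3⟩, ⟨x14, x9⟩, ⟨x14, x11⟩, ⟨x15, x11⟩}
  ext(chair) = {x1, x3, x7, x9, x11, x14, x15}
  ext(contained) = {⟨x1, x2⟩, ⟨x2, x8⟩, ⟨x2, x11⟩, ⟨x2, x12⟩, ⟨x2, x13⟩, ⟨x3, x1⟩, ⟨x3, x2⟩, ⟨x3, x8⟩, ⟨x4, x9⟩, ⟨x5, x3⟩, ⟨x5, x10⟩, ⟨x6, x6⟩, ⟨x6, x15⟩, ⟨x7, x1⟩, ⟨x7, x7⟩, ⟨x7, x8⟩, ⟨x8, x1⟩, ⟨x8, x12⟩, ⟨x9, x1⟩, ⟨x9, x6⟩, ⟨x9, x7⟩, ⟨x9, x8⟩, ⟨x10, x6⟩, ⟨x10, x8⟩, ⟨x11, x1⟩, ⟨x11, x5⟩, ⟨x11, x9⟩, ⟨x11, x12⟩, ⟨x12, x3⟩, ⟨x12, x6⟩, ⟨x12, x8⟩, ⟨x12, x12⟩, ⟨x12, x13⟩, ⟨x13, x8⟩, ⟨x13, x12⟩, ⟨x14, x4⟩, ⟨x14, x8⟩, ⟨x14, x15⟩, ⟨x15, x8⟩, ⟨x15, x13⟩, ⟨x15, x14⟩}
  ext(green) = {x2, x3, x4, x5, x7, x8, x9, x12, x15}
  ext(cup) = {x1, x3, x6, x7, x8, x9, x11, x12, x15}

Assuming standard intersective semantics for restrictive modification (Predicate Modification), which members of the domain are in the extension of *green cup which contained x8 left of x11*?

⟦which contained x8⟧ = {x : ⟨x, x8⟩ ∈ ⟦contained⟧} = {x2, x3, x7, x9, x10, x12, x13, x14, x15}
⟦left of x11⟧ = {x : ⟨x, x11⟩ ∈ ⟦left of⟧} = {x1, x3, x4, x8, x11, x12, x13, x14, x15}
⟦cup⟧ = {x1, x3, x6, x7, x8, x9, x11, x12, x15}
… ∩ ⟦which contained x8⟧ = {x1, x3, x6, x7, x8, x9, x11, x12, x15} ∩ {x2, x3, x7, x9, x10, x12, x13, x14, x15} = {x3, x7, x9, x12, x15}
… ∩ ⟦left of x11⟧ = {x3, x7, x9, x12, x15} ∩ {x1, x3, x4, x8, x11, x12, x13, x14, x15} = {x3, x12, x15}
… ∩ ⟦green⟧ = {x3, x12, x15} ∩ {x2, x3, x4, x5, x7, x8, x9, x12, x15} = {x3, x12, x15}
So ⟦green cup which contained x8 left of x11⟧ = {x3, x12, x15}.

{x3, x12, x15}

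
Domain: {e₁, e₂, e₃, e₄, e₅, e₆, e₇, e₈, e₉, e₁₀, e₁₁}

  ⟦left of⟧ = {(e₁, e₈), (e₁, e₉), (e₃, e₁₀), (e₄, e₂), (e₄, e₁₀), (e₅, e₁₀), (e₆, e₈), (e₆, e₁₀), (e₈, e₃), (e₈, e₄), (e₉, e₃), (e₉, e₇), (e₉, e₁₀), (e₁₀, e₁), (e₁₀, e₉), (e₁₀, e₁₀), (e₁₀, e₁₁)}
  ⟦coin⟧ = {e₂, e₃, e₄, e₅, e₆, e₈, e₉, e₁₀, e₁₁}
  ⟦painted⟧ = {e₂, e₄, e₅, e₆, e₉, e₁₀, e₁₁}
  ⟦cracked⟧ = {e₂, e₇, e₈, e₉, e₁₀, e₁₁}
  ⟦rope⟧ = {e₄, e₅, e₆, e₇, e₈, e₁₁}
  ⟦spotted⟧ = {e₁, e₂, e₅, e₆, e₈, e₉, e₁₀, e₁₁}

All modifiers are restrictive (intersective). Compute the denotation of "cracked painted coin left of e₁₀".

{e₉, e₁₀}

⟦left of e₁₀⟧ = {x : ⟨x, e₁₀⟩ ∈ ⟦left of⟧} = {e₃, e₄, e₅, e₆, e₉, e₁₀}
⟦coin⟧ = {e₂, e₃, e₄, e₅, e₆, e₈, e₉, e₁₀, e₁₁}
… ∩ ⟦left of e₁₀⟧ = {e₂, e₃, e₄, e₅, e₆, e₈, e₉, e₁₀, e₁₁} ∩ {e₃, e₄, e₅, e₆, e₉, e₁₀} = {e₃, e₄, e₅, e₆, e₉, e₁₀}
… ∩ ⟦cracked⟧ = {e₃, e₄, e₅, e₆, e₉, e₁₀} ∩ {e₂, e₇, e₈, e₉, e₁₀, e₁₁} = {e₉, e₁₀}
… ∩ ⟦painted⟧ = {e₉, e₁₀} ∩ {e₂, e₄, e₅, e₆, e₉, e₁₀, e₁₁} = {e₉, e₁₀}
So ⟦cracked painted coin left of e₁₀⟧ = {e₉, e₁₀}.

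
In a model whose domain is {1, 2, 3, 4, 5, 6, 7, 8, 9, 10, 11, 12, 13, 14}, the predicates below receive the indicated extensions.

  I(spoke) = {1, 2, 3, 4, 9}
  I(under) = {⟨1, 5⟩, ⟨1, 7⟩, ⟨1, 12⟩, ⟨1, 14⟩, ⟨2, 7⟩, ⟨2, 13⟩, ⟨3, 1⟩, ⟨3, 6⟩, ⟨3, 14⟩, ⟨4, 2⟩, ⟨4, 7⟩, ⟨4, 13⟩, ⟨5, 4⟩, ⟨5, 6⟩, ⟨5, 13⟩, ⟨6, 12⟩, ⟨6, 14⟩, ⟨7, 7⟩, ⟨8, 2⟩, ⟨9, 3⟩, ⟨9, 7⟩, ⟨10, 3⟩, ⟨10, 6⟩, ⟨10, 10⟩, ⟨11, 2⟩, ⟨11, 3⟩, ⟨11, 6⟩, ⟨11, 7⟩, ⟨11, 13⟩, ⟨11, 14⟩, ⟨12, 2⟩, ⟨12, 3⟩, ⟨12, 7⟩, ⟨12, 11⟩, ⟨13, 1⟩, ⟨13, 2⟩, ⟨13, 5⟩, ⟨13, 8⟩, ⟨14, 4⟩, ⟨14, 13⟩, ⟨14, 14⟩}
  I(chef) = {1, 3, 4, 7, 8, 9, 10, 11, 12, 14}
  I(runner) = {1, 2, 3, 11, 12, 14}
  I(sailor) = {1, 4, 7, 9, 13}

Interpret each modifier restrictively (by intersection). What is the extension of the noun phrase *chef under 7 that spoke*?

{1, 4, 9}

⟦under 7⟧ = {x : ⟨x, 7⟩ ∈ ⟦under⟧} = {1, 2, 4, 7, 9, 11, 12}
⟦that spoke⟧ = ⟦spoke⟧ = {1, 2, 3, 4, 9}
⟦chef⟧ = {1, 3, 4, 7, 8, 9, 10, 11, 12, 14}
… ∩ ⟦under 7⟧ = {1, 3, 4, 7, 8, 9, 10, 11, 12, 14} ∩ {1, 2, 4, 7, 9, 11, 12} = {1, 4, 7, 9, 11, 12}
… ∩ ⟦that spoke⟧ = {1, 4, 7, 9, 11, 12} ∩ {1, 2, 3, 4, 9} = {1, 4, 9}
So ⟦chef under 7 that spoke⟧ = {1, 4, 9}.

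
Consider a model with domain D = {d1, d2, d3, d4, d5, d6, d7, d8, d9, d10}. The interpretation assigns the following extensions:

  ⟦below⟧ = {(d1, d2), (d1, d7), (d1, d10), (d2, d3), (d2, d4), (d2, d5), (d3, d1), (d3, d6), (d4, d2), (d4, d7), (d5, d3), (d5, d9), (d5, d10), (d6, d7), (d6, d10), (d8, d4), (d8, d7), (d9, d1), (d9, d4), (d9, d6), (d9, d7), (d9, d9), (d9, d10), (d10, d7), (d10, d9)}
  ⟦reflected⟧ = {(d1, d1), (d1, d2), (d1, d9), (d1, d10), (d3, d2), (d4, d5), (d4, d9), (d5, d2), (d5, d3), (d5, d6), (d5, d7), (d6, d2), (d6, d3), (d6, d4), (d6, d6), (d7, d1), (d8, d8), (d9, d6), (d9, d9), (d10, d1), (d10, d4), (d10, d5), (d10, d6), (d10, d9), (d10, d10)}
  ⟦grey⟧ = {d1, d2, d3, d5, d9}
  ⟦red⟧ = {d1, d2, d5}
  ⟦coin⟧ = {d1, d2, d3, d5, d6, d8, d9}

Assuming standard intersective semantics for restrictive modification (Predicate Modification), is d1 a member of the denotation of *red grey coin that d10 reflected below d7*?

yes

⟦that d10 reflected⟧ = {x : ⟨d10, x⟩ ∈ ⟦reflected⟧} = {d1, d4, d5, d6, d9, d10}
⟦below d7⟧ = {x : ⟨x, d7⟩ ∈ ⟦below⟧} = {d1, d4, d6, d8, d9, d10}
⟦coin⟧ = {d1, d2, d3, d5, d6, d8, d9}
… ∩ ⟦that d10 reflected⟧ = {d1, d2, d3, d5, d6, d8, d9} ∩ {d1, d4, d5, d6, d9, d10} = {d1, d5, d6, d9}
… ∩ ⟦below d7⟧ = {d1, d5, d6, d9} ∩ {d1, d4, d6, d8, d9, d10} = {d1, d6, d9}
… ∩ ⟦red⟧ = {d1, d6, d9} ∩ {d1, d2, d5} = {d1}
… ∩ ⟦grey⟧ = {d1} ∩ {d1, d2, d3, d5, d9} = {d1}
⟦red grey coin that d10 reflected below d7⟧ = {d1}; d1 ∈ this set.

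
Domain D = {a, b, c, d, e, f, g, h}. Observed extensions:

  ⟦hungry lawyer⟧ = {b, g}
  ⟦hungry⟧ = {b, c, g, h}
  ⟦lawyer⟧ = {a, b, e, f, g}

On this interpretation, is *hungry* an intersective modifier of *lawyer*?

⟦hungry⟧ ∩ ⟦lawyer⟧ = {b, c, g, h} ∩ {a, b, e, f, g} = {b, g}
Observed ⟦hungry lawyer⟧ = {b, g}.
These coincide, so the modifier is intersective here.

yes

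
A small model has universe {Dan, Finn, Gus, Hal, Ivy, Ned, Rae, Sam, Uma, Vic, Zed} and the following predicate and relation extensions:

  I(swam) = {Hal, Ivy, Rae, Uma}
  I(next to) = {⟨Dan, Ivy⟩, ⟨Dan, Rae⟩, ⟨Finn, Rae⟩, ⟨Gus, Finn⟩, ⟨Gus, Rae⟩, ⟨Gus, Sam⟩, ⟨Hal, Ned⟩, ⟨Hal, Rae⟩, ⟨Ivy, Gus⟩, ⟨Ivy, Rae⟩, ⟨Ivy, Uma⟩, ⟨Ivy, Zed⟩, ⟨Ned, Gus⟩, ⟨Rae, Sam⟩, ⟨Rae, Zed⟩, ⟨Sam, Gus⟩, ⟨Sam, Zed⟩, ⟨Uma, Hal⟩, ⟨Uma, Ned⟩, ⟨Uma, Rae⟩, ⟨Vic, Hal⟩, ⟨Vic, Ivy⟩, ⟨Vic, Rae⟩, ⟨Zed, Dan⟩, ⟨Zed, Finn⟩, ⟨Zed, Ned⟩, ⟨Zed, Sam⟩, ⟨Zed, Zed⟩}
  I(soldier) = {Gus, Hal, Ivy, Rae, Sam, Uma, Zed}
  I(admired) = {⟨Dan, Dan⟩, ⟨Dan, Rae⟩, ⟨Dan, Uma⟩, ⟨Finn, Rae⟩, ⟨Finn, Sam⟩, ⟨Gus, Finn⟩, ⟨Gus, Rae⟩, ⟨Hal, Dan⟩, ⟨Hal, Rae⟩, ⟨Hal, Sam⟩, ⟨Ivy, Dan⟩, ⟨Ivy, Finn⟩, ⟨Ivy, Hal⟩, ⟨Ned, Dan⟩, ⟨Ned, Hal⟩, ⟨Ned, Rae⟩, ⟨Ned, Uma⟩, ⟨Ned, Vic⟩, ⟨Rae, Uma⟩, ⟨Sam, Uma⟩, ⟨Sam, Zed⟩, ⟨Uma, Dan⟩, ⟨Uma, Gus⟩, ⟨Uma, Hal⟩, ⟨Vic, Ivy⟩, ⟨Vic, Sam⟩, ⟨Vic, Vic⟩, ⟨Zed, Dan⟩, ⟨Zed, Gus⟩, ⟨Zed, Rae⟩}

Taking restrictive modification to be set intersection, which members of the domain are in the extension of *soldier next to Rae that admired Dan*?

⟦next to Rae⟧ = {x : ⟨x, Rae⟩ ∈ ⟦next to⟧} = {Dan, Finn, Gus, Hal, Ivy, Uma, Vic}
⟦that admired Dan⟧ = {x : ⟨x, Dan⟩ ∈ ⟦admired⟧} = {Dan, Hal, Ivy, Ned, Uma, Zed}
⟦soldier⟧ = {Gus, Hal, Ivy, Rae, Sam, Uma, Zed}
… ∩ ⟦next to Rae⟧ = {Gus, Hal, Ivy, Rae, Sam, Uma, Zed} ∩ {Dan, Finn, Gus, Hal, Ivy, Uma, Vic} = {Gus, Hal, Ivy, Uma}
… ∩ ⟦that admired Dan⟧ = {Gus, Hal, Ivy, Uma} ∩ {Dan, Hal, Ivy, Ned, Uma, Zed} = {Hal, Ivy, Uma}
So ⟦soldier next to Rae that admired Dan⟧ = {Hal, Ivy, Uma}.

{Hal, Ivy, Uma}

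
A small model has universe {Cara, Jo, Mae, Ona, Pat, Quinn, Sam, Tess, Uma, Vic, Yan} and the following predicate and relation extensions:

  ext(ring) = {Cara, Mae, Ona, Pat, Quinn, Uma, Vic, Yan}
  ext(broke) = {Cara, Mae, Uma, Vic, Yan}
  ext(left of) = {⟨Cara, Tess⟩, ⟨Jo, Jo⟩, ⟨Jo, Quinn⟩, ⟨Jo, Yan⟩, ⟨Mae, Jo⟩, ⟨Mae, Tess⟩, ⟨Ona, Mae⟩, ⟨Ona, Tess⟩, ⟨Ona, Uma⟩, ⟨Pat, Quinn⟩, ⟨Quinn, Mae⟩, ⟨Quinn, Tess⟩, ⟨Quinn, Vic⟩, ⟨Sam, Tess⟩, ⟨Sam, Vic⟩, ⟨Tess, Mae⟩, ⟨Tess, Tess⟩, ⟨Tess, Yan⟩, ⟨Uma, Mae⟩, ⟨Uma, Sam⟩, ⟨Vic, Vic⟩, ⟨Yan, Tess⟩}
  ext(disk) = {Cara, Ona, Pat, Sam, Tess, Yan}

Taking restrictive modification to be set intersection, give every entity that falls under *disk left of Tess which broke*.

⟦left of Tess⟧ = {x : ⟨x, Tess⟩ ∈ ⟦left of⟧} = {Cara, Mae, Ona, Quinn, Sam, Tess, Yan}
⟦which broke⟧ = ⟦broke⟧ = {Cara, Mae, Uma, Vic, Yan}
⟦disk⟧ = {Cara, Ona, Pat, Sam, Tess, Yan}
… ∩ ⟦left of Tess⟧ = {Cara, Ona, Pat, Sam, Tess, Yan} ∩ {Cara, Mae, Ona, Quinn, Sam, Tess, Yan} = {Cara, Ona, Sam, Tess, Yan}
… ∩ ⟦which broke⟧ = {Cara, Ona, Sam, Tess, Yan} ∩ {Cara, Mae, Uma, Vic, Yan} = {Cara, Yan}
So ⟦disk left of Tess which broke⟧ = {Cara, Yan}.

{Cara, Yan}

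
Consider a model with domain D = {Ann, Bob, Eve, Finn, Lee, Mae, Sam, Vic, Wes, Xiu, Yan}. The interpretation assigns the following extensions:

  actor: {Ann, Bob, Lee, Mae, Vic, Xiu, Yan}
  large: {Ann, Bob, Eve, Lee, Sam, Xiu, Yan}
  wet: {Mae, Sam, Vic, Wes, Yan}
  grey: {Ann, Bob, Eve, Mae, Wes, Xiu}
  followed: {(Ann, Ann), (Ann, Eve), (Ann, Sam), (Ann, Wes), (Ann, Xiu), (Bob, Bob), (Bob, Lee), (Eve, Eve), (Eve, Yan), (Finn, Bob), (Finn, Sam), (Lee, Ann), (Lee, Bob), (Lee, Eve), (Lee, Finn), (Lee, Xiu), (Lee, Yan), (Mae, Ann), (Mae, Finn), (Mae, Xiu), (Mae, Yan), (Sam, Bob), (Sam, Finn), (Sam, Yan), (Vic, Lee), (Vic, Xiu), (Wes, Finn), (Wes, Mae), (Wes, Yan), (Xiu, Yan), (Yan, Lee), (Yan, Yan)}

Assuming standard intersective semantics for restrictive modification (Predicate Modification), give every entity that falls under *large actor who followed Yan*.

⟦who followed Yan⟧ = {x : ⟨x, Yan⟩ ∈ ⟦followed⟧} = {Eve, Lee, Mae, Sam, Wes, Xiu, Yan}
⟦actor⟧ = {Ann, Bob, Lee, Mae, Vic, Xiu, Yan}
… ∩ ⟦who followed Yan⟧ = {Ann, Bob, Lee, Mae, Vic, Xiu, Yan} ∩ {Eve, Lee, Mae, Sam, Wes, Xiu, Yan} = {Lee, Mae, Xiu, Yan}
… ∩ ⟦large⟧ = {Lee, Mae, Xiu, Yan} ∩ {Ann, Bob, Eve, Lee, Sam, Xiu, Yan} = {Lee, Xiu, Yan}
So ⟦large actor who followed Yan⟧ = {Lee, Xiu, Yan}.

{Lee, Xiu, Yan}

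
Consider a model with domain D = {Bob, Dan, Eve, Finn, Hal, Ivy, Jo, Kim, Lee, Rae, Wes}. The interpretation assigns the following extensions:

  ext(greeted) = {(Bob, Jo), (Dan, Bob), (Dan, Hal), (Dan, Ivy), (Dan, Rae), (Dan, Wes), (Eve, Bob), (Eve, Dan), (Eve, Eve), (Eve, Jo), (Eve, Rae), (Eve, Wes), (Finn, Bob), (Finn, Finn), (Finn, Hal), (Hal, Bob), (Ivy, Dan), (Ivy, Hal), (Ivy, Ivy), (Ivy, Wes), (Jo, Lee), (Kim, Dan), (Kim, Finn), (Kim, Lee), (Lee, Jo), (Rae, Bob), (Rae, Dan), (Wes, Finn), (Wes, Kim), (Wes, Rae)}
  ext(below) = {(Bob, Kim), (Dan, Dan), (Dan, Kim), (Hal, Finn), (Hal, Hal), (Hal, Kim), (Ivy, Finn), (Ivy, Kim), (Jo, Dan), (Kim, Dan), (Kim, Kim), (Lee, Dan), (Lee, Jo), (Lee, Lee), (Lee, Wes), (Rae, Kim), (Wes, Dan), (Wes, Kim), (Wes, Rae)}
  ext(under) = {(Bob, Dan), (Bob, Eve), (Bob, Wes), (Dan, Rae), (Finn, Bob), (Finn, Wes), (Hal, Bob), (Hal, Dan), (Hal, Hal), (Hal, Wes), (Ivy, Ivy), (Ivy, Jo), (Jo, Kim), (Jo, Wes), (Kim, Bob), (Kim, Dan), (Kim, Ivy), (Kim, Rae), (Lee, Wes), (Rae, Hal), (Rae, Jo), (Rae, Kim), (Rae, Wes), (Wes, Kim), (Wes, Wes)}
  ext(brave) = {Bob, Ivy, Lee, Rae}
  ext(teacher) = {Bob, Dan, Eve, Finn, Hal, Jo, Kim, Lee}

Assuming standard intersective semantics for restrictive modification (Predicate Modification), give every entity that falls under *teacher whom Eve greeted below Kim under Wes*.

⟦whom Eve greeted⟧ = {x : ⟨Eve, x⟩ ∈ ⟦greeted⟧} = {Bob, Dan, Eve, Jo, Rae, Wes}
⟦below Kim⟧ = {x : ⟨x, Kim⟩ ∈ ⟦below⟧} = {Bob, Dan, Hal, Ivy, Kim, Rae, Wes}
⟦under Wes⟧ = {x : ⟨x, Wes⟩ ∈ ⟦under⟧} = {Bob, Finn, Hal, Jo, Lee, Rae, Wes}
⟦teacher⟧ = {Bob, Dan, Eve, Finn, Hal, Jo, Kim, Lee}
… ∩ ⟦whom Eve greeted⟧ = {Bob, Dan, Eve, Finn, Hal, Jo, Kim, Lee} ∩ {Bob, Dan, Eve, Jo, Rae, Wes} = {Bob, Dan, Eve, Jo}
… ∩ ⟦below Kim⟧ = {Bob, Dan, Eve, Jo} ∩ {Bob, Dan, Hal, Ivy, Kim, Rae, Wes} = {Bob, Dan}
… ∩ ⟦under Wes⟧ = {Bob, Dan} ∩ {Bob, Finn, Hal, Jo, Lee, Rae, Wes} = {Bob}
So ⟦teacher whom Eve greeted below Kim under Wes⟧ = {Bob}.

{Bob}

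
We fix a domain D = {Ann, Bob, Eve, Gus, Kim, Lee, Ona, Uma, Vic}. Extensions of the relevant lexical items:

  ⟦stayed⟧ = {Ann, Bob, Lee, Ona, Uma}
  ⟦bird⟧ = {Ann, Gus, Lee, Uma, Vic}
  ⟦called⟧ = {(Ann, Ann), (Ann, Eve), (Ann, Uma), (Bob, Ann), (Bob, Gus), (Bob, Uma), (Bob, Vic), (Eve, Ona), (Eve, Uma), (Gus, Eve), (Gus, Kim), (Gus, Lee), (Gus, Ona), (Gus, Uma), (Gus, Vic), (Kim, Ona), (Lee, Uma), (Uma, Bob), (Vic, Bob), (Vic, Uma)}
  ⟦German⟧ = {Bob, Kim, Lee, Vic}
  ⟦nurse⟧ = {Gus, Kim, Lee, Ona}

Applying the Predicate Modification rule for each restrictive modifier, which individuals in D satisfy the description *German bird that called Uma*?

{Lee, Vic}

⟦that called Uma⟧ = {x : ⟨x, Uma⟩ ∈ ⟦called⟧} = {Ann, Bob, Eve, Gus, Lee, Vic}
⟦bird⟧ = {Ann, Gus, Lee, Uma, Vic}
… ∩ ⟦that called Uma⟧ = {Ann, Gus, Lee, Uma, Vic} ∩ {Ann, Bob, Eve, Gus, Lee, Vic} = {Ann, Gus, Lee, Vic}
… ∩ ⟦German⟧ = {Ann, Gus, Lee, Vic} ∩ {Bob, Kim, Lee, Vic} = {Lee, Vic}
So ⟦German bird that called Uma⟧ = {Lee, Vic}.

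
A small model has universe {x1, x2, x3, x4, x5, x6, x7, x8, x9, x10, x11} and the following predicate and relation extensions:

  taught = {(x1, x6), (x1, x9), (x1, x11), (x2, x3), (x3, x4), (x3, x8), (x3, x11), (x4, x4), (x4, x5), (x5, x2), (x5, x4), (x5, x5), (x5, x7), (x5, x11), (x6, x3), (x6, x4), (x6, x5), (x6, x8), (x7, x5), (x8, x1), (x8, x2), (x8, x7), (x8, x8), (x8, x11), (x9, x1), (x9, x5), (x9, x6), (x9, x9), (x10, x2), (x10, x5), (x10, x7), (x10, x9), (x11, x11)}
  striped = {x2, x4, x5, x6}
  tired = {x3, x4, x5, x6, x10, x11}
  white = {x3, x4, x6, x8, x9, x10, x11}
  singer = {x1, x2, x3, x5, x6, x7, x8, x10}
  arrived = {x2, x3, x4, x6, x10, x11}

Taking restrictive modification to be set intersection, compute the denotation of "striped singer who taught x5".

{x5, x6}

⟦who taught x5⟧ = {x : ⟨x, x5⟩ ∈ ⟦taught⟧} = {x4, x5, x6, x7, x9, x10}
⟦singer⟧ = {x1, x2, x3, x5, x6, x7, x8, x10}
… ∩ ⟦who taught x5⟧ = {x1, x2, x3, x5, x6, x7, x8, x10} ∩ {x4, x5, x6, x7, x9, x10} = {x5, x6, x7, x10}
… ∩ ⟦striped⟧ = {x5, x6, x7, x10} ∩ {x2, x4, x5, x6} = {x5, x6}
So ⟦striped singer who taught x5⟧ = {x5, x6}.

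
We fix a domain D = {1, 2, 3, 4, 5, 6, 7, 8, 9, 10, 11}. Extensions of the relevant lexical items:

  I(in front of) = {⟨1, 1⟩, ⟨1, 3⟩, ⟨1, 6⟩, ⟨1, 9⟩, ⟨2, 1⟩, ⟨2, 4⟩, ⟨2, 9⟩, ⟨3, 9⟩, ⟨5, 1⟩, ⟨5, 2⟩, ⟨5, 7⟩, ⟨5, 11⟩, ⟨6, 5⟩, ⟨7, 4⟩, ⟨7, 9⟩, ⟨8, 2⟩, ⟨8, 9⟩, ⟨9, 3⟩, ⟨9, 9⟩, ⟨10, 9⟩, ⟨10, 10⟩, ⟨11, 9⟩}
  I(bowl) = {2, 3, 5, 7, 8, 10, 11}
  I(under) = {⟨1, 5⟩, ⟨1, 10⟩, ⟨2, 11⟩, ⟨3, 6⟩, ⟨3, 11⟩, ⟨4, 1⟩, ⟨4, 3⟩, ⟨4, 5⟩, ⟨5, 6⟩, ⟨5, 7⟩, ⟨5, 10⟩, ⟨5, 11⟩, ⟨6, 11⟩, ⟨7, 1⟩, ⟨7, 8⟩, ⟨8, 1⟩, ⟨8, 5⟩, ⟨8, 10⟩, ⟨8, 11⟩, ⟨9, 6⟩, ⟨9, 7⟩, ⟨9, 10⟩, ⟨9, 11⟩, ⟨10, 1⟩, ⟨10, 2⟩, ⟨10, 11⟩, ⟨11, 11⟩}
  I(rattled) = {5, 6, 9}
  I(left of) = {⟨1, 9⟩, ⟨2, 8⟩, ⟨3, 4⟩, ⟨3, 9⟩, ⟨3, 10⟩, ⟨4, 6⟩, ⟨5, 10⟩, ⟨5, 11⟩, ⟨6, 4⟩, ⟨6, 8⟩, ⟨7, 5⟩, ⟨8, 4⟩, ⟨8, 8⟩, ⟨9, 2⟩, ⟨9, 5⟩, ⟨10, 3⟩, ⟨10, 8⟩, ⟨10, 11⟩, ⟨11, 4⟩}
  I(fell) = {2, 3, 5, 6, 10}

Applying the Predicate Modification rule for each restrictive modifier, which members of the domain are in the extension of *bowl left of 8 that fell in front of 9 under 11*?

⟦left of 8⟧ = {x : ⟨x, 8⟩ ∈ ⟦left of⟧} = {2, 6, 8, 10}
⟦that fell⟧ = ⟦fell⟧ = {2, 3, 5, 6, 10}
⟦in front of 9⟧ = {x : ⟨x, 9⟩ ∈ ⟦in front of⟧} = {1, 2, 3, 7, 8, 9, 10, 11}
⟦under 11⟧ = {x : ⟨x, 11⟩ ∈ ⟦under⟧} = {2, 3, 5, 6, 8, 9, 10, 11}
⟦bowl⟧ = {2, 3, 5, 7, 8, 10, 11}
… ∩ ⟦left of 8⟧ = {2, 3, 5, 7, 8, 10, 11} ∩ {2, 6, 8, 10} = {2, 8, 10}
… ∩ ⟦that fell⟧ = {2, 8, 10} ∩ {2, 3, 5, 6, 10} = {2, 10}
… ∩ ⟦in front of 9⟧ = {2, 10} ∩ {1, 2, 3, 7, 8, 9, 10, 11} = {2, 10}
… ∩ ⟦under 11⟧ = {2, 10} ∩ {2, 3, 5, 6, 8, 9, 10, 11} = {2, 10}
So ⟦bowl left of 8 that fell in front of 9 under 11⟧ = {2, 10}.

{2, 10}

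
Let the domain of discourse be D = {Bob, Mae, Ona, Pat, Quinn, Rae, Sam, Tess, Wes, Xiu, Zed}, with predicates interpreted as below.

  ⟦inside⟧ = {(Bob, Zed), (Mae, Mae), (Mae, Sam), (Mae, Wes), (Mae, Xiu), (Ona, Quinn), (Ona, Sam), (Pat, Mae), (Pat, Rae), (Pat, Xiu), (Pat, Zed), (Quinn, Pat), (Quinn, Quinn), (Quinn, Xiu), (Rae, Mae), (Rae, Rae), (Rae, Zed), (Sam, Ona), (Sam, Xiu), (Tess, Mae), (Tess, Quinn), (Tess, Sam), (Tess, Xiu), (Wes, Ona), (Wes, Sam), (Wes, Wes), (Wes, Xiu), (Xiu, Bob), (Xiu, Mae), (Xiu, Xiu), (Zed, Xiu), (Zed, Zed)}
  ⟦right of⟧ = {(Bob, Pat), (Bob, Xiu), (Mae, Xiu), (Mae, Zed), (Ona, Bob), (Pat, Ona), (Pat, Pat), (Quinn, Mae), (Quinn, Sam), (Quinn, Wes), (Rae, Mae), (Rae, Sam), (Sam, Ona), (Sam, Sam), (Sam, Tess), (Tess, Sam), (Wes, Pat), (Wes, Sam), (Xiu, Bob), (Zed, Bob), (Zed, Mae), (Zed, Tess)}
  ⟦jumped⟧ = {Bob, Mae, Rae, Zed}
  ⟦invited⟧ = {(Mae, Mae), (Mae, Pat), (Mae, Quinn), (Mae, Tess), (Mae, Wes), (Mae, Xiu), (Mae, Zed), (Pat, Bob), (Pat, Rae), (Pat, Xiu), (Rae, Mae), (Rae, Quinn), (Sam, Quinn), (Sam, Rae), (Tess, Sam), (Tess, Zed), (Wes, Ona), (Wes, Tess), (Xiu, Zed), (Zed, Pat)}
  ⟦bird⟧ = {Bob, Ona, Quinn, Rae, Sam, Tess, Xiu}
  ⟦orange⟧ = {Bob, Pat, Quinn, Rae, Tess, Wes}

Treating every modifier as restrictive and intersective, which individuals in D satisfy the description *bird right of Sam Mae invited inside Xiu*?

{Quinn, Tess}

⟦right of Sam⟧ = {x : ⟨x, Sam⟩ ∈ ⟦right of⟧} = {Quinn, Rae, Sam, Tess, Wes}
⟦Mae invited⟧ = {x : ⟨Mae, x⟩ ∈ ⟦invited⟧} = {Mae, Pat, Quinn, Tess, Wes, Xiu, Zed}
⟦inside Xiu⟧ = {x : ⟨x, Xiu⟩ ∈ ⟦inside⟧} = {Mae, Pat, Quinn, Sam, Tess, Wes, Xiu, Zed}
⟦bird⟧ = {Bob, Ona, Quinn, Rae, Sam, Tess, Xiu}
… ∩ ⟦right of Sam⟧ = {Bob, Ona, Quinn, Rae, Sam, Tess, Xiu} ∩ {Quinn, Rae, Sam, Tess, Wes} = {Quinn, Rae, Sam, Tess}
… ∩ ⟦Mae invited⟧ = {Quinn, Rae, Sam, Tess} ∩ {Mae, Pat, Quinn, Tess, Wes, Xiu, Zed} = {Quinn, Tess}
… ∩ ⟦inside Xiu⟧ = {Quinn, Tess} ∩ {Mae, Pat, Quinn, Sam, Tess, Wes, Xiu, Zed} = {Quinn, Tess}
So ⟦bird right of Sam Mae invited inside Xiu⟧ = {Quinn, Tess}.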